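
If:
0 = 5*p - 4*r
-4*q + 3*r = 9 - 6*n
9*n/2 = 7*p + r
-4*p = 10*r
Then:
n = 0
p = 0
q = -9/4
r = 0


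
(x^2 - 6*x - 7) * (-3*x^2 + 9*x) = -3*x^4 + 27*x^3 - 33*x^2 - 63*x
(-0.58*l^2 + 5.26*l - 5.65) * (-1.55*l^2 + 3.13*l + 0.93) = 0.899*l^4 - 9.9684*l^3 + 24.6819*l^2 - 12.7927*l - 5.2545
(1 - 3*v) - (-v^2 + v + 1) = v^2 - 4*v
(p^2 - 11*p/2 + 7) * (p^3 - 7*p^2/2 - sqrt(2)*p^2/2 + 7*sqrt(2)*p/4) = p^5 - 9*p^4 - sqrt(2)*p^4/2 + 9*sqrt(2)*p^3/2 + 105*p^3/4 - 49*p^2/2 - 105*sqrt(2)*p^2/8 + 49*sqrt(2)*p/4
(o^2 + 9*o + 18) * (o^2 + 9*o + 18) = o^4 + 18*o^3 + 117*o^2 + 324*o + 324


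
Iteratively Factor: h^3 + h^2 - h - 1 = (h + 1)*(h^2 - 1) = (h - 1)*(h + 1)*(h + 1)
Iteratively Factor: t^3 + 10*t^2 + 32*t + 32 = (t + 2)*(t^2 + 8*t + 16) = (t + 2)*(t + 4)*(t + 4)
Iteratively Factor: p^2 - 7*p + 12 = (p - 4)*(p - 3)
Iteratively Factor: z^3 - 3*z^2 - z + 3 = (z + 1)*(z^2 - 4*z + 3) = (z - 1)*(z + 1)*(z - 3)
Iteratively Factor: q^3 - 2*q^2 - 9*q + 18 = (q - 2)*(q^2 - 9) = (q - 3)*(q - 2)*(q + 3)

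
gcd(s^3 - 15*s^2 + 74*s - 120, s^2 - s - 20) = s - 5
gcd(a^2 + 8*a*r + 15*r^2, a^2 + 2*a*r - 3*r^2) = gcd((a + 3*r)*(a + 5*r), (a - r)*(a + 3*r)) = a + 3*r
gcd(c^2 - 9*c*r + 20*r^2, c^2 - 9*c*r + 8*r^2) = 1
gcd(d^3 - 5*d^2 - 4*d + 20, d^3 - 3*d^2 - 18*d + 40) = d^2 - 7*d + 10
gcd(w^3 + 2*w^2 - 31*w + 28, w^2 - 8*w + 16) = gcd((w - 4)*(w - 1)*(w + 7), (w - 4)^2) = w - 4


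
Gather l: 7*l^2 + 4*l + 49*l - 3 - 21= 7*l^2 + 53*l - 24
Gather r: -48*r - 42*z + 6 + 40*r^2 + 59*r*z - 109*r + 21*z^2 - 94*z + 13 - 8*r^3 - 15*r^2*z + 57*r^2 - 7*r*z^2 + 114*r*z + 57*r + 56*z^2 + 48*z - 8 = -8*r^3 + r^2*(97 - 15*z) + r*(-7*z^2 + 173*z - 100) + 77*z^2 - 88*z + 11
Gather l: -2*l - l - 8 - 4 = -3*l - 12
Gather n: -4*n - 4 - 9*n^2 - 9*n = -9*n^2 - 13*n - 4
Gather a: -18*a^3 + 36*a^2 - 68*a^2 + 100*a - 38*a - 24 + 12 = -18*a^3 - 32*a^2 + 62*a - 12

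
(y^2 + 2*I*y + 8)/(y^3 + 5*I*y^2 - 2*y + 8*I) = (y - 2*I)/(y^2 + I*y + 2)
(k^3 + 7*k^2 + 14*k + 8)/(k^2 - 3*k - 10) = (k^2 + 5*k + 4)/(k - 5)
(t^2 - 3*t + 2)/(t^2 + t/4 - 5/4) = 4*(t - 2)/(4*t + 5)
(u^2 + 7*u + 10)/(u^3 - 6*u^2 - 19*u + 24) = (u^2 + 7*u + 10)/(u^3 - 6*u^2 - 19*u + 24)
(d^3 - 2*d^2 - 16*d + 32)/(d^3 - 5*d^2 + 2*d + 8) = (d + 4)/(d + 1)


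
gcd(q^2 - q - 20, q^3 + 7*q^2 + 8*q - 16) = q + 4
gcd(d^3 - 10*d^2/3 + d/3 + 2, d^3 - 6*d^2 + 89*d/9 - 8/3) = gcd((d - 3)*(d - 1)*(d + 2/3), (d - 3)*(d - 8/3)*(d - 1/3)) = d - 3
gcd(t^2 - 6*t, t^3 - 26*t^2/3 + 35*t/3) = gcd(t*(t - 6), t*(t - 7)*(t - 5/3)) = t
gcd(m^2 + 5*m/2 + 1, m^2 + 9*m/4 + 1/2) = m + 2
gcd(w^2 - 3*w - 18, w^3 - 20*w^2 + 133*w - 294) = w - 6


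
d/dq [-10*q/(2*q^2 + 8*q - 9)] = 10*(2*q^2 + 9)/(4*q^4 + 32*q^3 + 28*q^2 - 144*q + 81)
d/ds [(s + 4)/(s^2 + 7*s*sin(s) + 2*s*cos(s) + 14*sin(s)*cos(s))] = (s^2 + 7*s*sin(s) + 2*s*cos(s) - (s + 4)*(-2*s*sin(s) + 7*s*cos(s) + 2*s + 7*sin(s) + 2*cos(s) + 14*cos(2*s)) + 7*sin(2*s))/((s + 7*sin(s))^2*(s + 2*cos(s))^2)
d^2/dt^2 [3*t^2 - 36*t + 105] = 6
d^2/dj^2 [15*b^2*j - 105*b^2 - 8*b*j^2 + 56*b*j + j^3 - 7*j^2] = -16*b + 6*j - 14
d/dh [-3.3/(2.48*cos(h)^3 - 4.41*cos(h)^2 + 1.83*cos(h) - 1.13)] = (-24.552*cos(h)^2 + 29.106*cos(h) - 6.039)*sin(h)/(2.48*cos(h)^3 - 4.41*cos(h)^2 + 1.83*cos(h) - 1.13)^2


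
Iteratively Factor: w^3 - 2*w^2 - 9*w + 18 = (w - 2)*(w^2 - 9) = (w - 3)*(w - 2)*(w + 3)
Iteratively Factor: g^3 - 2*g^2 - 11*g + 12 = (g - 1)*(g^2 - g - 12) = (g - 4)*(g - 1)*(g + 3)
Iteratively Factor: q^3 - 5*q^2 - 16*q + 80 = (q - 5)*(q^2 - 16) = (q - 5)*(q - 4)*(q + 4)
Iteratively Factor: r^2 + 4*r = (r + 4)*(r)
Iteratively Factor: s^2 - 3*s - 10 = (s + 2)*(s - 5)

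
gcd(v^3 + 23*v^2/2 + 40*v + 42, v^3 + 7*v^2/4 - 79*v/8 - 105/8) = v + 7/2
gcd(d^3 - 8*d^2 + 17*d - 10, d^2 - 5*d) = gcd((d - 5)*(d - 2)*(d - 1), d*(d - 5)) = d - 5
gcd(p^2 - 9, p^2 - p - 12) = p + 3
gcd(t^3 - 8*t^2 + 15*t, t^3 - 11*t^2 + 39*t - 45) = t^2 - 8*t + 15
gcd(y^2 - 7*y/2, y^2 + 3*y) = y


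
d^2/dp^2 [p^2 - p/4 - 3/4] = 2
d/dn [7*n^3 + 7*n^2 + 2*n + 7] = 21*n^2 + 14*n + 2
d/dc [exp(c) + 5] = exp(c)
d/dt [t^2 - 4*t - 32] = 2*t - 4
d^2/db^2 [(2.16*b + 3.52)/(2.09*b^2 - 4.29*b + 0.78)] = ((3.8192 - 27.0864*b)*(2.09*b^2 - 4.29*b + 0.78) + (2.16*b + 3.52)*(4.18*b - 4.29)*(8.36*b - 8.58))/(2.09*b^2 - 4.29*b + 0.78)^3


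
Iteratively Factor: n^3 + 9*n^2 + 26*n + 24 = (n + 4)*(n^2 + 5*n + 6) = (n + 2)*(n + 4)*(n + 3)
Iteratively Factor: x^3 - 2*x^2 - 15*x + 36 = (x - 3)*(x^2 + x - 12) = (x - 3)^2*(x + 4)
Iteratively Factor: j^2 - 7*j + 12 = (j - 3)*(j - 4)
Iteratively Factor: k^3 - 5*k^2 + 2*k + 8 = (k + 1)*(k^2 - 6*k + 8) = (k - 2)*(k + 1)*(k - 4)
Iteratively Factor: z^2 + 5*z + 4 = (z + 1)*(z + 4)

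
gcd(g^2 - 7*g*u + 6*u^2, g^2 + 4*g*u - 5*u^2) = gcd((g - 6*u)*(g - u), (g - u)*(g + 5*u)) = -g + u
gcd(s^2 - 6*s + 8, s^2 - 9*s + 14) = s - 2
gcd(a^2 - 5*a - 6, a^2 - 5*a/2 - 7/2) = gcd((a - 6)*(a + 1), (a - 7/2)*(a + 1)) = a + 1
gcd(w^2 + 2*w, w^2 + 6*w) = w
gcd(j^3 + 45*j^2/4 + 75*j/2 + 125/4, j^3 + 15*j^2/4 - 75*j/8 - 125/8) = j^2 + 25*j/4 + 25/4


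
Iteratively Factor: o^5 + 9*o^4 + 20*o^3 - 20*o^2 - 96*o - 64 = (o + 4)*(o^4 + 5*o^3 - 20*o - 16) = (o - 2)*(o + 4)*(o^3 + 7*o^2 + 14*o + 8) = (o - 2)*(o + 1)*(o + 4)*(o^2 + 6*o + 8) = (o - 2)*(o + 1)*(o + 4)^2*(o + 2)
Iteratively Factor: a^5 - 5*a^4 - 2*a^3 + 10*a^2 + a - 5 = (a - 1)*(a^4 - 4*a^3 - 6*a^2 + 4*a + 5) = (a - 5)*(a - 1)*(a^3 + a^2 - a - 1) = (a - 5)*(a - 1)^2*(a^2 + 2*a + 1) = (a - 5)*(a - 1)^2*(a + 1)*(a + 1)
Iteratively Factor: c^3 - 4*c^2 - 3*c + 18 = (c + 2)*(c^2 - 6*c + 9) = (c - 3)*(c + 2)*(c - 3)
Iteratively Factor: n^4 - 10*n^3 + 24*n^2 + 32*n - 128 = (n - 4)*(n^3 - 6*n^2 + 32) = (n - 4)*(n + 2)*(n^2 - 8*n + 16) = (n - 4)^2*(n + 2)*(n - 4)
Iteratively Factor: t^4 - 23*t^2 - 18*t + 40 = (t + 2)*(t^3 - 2*t^2 - 19*t + 20) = (t - 5)*(t + 2)*(t^2 + 3*t - 4) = (t - 5)*(t - 1)*(t + 2)*(t + 4)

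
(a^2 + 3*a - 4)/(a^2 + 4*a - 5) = (a + 4)/(a + 5)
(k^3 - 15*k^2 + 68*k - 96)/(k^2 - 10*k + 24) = (k^2 - 11*k + 24)/(k - 6)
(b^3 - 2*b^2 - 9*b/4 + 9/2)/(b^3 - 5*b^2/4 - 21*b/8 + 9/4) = 2*(2*b - 3)/(4*b - 3)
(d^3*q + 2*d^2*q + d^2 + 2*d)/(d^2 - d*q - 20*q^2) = d*(-d^2*q - 2*d*q - d - 2)/(-d^2 + d*q + 20*q^2)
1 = 1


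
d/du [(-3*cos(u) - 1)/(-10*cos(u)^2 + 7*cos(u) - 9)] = (-30*sin(u)^2 + 20*cos(u) - 4)*sin(u)/(10*cos(u)^2 - 7*cos(u) + 9)^2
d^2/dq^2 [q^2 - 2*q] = 2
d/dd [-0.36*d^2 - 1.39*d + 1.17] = -0.72*d - 1.39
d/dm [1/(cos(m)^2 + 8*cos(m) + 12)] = 2*(cos(m) + 4)*sin(m)/(cos(m)^2 + 8*cos(m) + 12)^2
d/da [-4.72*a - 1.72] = -4.72000000000000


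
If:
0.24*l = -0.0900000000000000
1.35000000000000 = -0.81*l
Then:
No Solution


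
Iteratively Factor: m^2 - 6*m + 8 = (m - 4)*(m - 2)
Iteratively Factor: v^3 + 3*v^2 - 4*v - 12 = (v - 2)*(v^2 + 5*v + 6) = (v - 2)*(v + 2)*(v + 3)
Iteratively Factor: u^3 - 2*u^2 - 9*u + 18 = (u - 3)*(u^2 + u - 6) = (u - 3)*(u + 3)*(u - 2)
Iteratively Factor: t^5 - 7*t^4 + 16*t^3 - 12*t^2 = (t - 3)*(t^4 - 4*t^3 + 4*t^2) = (t - 3)*(t - 2)*(t^3 - 2*t^2) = t*(t - 3)*(t - 2)*(t^2 - 2*t) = t*(t - 3)*(t - 2)^2*(t)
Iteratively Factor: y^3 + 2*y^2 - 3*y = (y)*(y^2 + 2*y - 3) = y*(y + 3)*(y - 1)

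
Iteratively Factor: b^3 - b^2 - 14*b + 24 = (b - 3)*(b^2 + 2*b - 8) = (b - 3)*(b + 4)*(b - 2)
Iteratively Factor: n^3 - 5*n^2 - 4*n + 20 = (n - 2)*(n^2 - 3*n - 10) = (n - 2)*(n + 2)*(n - 5)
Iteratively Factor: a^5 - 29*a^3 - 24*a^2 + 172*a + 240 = (a - 3)*(a^4 + 3*a^3 - 20*a^2 - 84*a - 80) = (a - 3)*(a + 4)*(a^3 - a^2 - 16*a - 20) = (a - 5)*(a - 3)*(a + 4)*(a^2 + 4*a + 4) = (a - 5)*(a - 3)*(a + 2)*(a + 4)*(a + 2)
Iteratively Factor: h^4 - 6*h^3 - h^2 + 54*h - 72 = (h - 4)*(h^3 - 2*h^2 - 9*h + 18) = (h - 4)*(h - 3)*(h^2 + h - 6) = (h - 4)*(h - 3)*(h - 2)*(h + 3)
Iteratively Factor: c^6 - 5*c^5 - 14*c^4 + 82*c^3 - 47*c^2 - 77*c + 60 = (c + 1)*(c^5 - 6*c^4 - 8*c^3 + 90*c^2 - 137*c + 60) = (c + 1)*(c + 4)*(c^4 - 10*c^3 + 32*c^2 - 38*c + 15) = (c - 3)*(c + 1)*(c + 4)*(c^3 - 7*c^2 + 11*c - 5) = (c - 3)*(c - 1)*(c + 1)*(c + 4)*(c^2 - 6*c + 5) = (c - 5)*(c - 3)*(c - 1)*(c + 1)*(c + 4)*(c - 1)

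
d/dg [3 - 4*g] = -4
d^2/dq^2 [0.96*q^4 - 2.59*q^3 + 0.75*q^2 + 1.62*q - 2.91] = 11.52*q^2 - 15.54*q + 1.5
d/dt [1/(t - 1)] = -1/(t - 1)^2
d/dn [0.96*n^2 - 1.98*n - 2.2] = 1.92*n - 1.98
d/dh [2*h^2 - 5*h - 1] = 4*h - 5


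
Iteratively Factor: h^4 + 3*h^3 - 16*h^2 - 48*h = (h + 4)*(h^3 - h^2 - 12*h) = (h - 4)*(h + 4)*(h^2 + 3*h) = h*(h - 4)*(h + 4)*(h + 3)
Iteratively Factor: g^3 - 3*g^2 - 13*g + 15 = (g + 3)*(g^2 - 6*g + 5) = (g - 1)*(g + 3)*(g - 5)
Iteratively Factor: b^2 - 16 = (b + 4)*(b - 4)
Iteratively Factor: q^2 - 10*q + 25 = (q - 5)*(q - 5)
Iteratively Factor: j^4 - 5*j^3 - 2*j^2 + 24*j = (j - 3)*(j^3 - 2*j^2 - 8*j) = (j - 3)*(j + 2)*(j^2 - 4*j) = (j - 4)*(j - 3)*(j + 2)*(j)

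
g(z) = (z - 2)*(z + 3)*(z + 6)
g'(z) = (z - 2)*(z + 3) + (z - 2)*(z + 6) + (z + 3)*(z + 6)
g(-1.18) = -27.90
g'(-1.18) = -12.34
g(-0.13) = -35.88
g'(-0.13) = -1.77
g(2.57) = 27.21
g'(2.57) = 55.79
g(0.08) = -35.95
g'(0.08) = 1.14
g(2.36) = 16.13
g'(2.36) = 49.75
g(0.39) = -34.88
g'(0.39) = 5.92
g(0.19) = -35.74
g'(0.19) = 2.77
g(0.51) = -34.05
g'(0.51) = 7.92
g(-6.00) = 0.00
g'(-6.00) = 24.00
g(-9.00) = -198.00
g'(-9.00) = 117.00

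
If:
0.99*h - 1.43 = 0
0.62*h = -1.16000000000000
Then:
No Solution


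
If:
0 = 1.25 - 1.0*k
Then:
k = 1.25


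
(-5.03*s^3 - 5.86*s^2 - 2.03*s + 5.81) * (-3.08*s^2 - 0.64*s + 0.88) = 15.4924*s^5 + 21.268*s^4 + 5.5764*s^3 - 21.7524*s^2 - 5.5048*s + 5.1128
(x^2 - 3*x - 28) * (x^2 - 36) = x^4 - 3*x^3 - 64*x^2 + 108*x + 1008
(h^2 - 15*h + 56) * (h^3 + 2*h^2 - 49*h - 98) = h^5 - 13*h^4 - 23*h^3 + 749*h^2 - 1274*h - 5488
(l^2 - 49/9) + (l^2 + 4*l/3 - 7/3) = 2*l^2 + 4*l/3 - 70/9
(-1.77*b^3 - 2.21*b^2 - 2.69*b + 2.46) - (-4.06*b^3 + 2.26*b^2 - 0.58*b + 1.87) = 2.29*b^3 - 4.47*b^2 - 2.11*b + 0.59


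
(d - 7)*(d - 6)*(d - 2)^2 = d^4 - 17*d^3 + 98*d^2 - 220*d + 168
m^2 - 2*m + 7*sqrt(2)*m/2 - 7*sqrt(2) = (m - 2)*(m + 7*sqrt(2)/2)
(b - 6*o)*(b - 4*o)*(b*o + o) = b^3*o - 10*b^2*o^2 + b^2*o + 24*b*o^3 - 10*b*o^2 + 24*o^3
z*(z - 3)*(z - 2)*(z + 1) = z^4 - 4*z^3 + z^2 + 6*z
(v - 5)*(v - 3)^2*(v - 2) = v^4 - 13*v^3 + 61*v^2 - 123*v + 90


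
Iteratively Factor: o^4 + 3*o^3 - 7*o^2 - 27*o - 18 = (o - 3)*(o^3 + 6*o^2 + 11*o + 6) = (o - 3)*(o + 3)*(o^2 + 3*o + 2) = (o - 3)*(o + 2)*(o + 3)*(o + 1)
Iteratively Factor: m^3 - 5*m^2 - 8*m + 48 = (m + 3)*(m^2 - 8*m + 16) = (m - 4)*(m + 3)*(m - 4)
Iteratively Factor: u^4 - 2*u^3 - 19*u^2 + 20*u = (u - 5)*(u^3 + 3*u^2 - 4*u) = u*(u - 5)*(u^2 + 3*u - 4) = u*(u - 5)*(u - 1)*(u + 4)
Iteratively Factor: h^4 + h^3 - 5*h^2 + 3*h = (h - 1)*(h^3 + 2*h^2 - 3*h) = h*(h - 1)*(h^2 + 2*h - 3) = h*(h - 1)*(h + 3)*(h - 1)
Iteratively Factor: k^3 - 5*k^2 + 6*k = (k - 3)*(k^2 - 2*k) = (k - 3)*(k - 2)*(k)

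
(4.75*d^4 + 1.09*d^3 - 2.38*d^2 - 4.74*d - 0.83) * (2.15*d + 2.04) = 10.2125*d^5 + 12.0335*d^4 - 2.8934*d^3 - 15.0462*d^2 - 11.4541*d - 1.6932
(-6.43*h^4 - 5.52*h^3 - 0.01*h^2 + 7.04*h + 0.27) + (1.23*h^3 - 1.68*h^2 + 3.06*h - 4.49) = -6.43*h^4 - 4.29*h^3 - 1.69*h^2 + 10.1*h - 4.22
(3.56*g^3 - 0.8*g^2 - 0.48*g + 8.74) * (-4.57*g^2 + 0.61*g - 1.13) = -16.2692*g^5 + 5.8276*g^4 - 2.3172*g^3 - 39.3306*g^2 + 5.8738*g - 9.8762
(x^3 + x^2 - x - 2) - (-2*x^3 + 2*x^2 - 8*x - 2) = 3*x^3 - x^2 + 7*x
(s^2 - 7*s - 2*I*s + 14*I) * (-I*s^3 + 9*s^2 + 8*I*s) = -I*s^5 + 7*s^4 + 7*I*s^4 - 49*s^3 - 10*I*s^3 + 16*s^2 + 70*I*s^2 - 112*s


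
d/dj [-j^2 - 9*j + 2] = -2*j - 9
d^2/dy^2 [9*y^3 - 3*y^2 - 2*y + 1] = 54*y - 6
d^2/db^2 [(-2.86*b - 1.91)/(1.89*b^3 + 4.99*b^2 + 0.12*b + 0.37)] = (-61.297236*b^5 - 243.710208*b^4 - 429.345692*b^3 - 263.954298*b^2 + 32.834238*b + 7.251826)/(6.751269*b^9 + 53.474337*b^8 + 142.469523*b^7 + 135.006922*b^6 + 29.982726*b^5 + 28.358175*b^4 + 2.107287*b^3 + 2.065377*b^2 + 0.049284*b + 0.050653)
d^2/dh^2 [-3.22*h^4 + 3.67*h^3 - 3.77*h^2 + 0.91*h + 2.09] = -38.64*h^2 + 22.02*h - 7.54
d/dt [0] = 0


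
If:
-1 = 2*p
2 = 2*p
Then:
No Solution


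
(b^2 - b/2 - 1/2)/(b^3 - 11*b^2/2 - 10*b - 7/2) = (b - 1)/(b^2 - 6*b - 7)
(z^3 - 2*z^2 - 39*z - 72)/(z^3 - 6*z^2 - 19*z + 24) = (z + 3)/(z - 1)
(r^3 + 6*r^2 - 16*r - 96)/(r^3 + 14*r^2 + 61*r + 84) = (r^2 + 2*r - 24)/(r^2 + 10*r + 21)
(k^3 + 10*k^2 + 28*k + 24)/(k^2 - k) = (k^3 + 10*k^2 + 28*k + 24)/(k*(k - 1))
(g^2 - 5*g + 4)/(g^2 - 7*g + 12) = (g - 1)/(g - 3)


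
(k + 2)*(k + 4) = k^2 + 6*k + 8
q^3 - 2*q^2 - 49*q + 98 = (q - 7)*(q - 2)*(q + 7)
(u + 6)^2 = u^2 + 12*u + 36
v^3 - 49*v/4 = v*(v - 7/2)*(v + 7/2)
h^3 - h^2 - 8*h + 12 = (h - 2)^2*(h + 3)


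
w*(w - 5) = w^2 - 5*w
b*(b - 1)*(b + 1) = b^3 - b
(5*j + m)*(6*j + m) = 30*j^2 + 11*j*m + m^2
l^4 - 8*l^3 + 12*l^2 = l^2*(l - 6)*(l - 2)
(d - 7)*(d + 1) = d^2 - 6*d - 7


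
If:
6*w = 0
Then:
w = 0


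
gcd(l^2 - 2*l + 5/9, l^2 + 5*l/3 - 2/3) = l - 1/3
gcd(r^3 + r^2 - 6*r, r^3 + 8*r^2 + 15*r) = r^2 + 3*r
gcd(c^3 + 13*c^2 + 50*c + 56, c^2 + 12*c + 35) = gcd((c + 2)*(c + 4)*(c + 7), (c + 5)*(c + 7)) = c + 7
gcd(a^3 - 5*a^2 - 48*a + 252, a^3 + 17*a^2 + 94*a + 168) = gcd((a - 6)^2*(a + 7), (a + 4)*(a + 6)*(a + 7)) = a + 7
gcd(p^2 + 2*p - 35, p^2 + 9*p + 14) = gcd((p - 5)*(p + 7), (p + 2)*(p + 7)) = p + 7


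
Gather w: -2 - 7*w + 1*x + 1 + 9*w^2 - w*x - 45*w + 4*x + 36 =9*w^2 + w*(-x - 52) + 5*x + 35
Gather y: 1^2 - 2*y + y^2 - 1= y^2 - 2*y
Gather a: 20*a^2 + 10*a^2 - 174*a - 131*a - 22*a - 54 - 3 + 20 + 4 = 30*a^2 - 327*a - 33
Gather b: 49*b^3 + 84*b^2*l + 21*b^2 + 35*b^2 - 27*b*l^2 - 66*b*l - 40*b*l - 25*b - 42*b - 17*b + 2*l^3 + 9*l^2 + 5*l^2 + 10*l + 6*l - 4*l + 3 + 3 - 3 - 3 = 49*b^3 + b^2*(84*l + 56) + b*(-27*l^2 - 106*l - 84) + 2*l^3 + 14*l^2 + 12*l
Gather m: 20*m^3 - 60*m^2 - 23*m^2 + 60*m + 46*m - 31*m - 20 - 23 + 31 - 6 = 20*m^3 - 83*m^2 + 75*m - 18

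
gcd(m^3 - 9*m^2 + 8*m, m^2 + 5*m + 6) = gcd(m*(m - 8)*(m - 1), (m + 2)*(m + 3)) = 1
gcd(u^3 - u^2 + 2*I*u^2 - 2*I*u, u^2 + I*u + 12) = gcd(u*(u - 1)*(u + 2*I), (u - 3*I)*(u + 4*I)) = 1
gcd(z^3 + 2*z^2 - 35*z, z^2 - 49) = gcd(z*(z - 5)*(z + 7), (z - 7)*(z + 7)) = z + 7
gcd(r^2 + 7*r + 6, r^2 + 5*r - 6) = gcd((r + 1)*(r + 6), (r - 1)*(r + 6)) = r + 6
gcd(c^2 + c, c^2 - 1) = c + 1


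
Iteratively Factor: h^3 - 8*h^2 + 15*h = (h)*(h^2 - 8*h + 15) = h*(h - 5)*(h - 3)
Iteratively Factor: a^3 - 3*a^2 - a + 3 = (a - 1)*(a^2 - 2*a - 3) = (a - 3)*(a - 1)*(a + 1)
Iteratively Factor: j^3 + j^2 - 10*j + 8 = (j - 2)*(j^2 + 3*j - 4) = (j - 2)*(j + 4)*(j - 1)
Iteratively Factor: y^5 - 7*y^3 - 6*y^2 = (y + 2)*(y^4 - 2*y^3 - 3*y^2) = (y - 3)*(y + 2)*(y^3 + y^2) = y*(y - 3)*(y + 2)*(y^2 + y) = y*(y - 3)*(y + 1)*(y + 2)*(y)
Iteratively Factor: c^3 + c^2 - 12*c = (c)*(c^2 + c - 12) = c*(c - 3)*(c + 4)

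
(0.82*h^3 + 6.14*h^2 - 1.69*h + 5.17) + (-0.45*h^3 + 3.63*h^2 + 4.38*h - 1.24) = 0.37*h^3 + 9.77*h^2 + 2.69*h + 3.93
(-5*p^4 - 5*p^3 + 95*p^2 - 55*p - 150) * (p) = -5*p^5 - 5*p^4 + 95*p^3 - 55*p^2 - 150*p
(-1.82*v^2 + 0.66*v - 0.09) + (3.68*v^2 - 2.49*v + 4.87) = 1.86*v^2 - 1.83*v + 4.78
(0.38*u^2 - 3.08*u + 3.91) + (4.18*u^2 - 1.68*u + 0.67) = 4.56*u^2 - 4.76*u + 4.58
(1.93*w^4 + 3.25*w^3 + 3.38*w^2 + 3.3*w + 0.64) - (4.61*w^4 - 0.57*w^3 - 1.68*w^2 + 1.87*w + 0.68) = -2.68*w^4 + 3.82*w^3 + 5.06*w^2 + 1.43*w - 0.04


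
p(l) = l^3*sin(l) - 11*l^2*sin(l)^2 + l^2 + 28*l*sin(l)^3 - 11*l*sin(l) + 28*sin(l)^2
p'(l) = l^3*cos(l) - 22*l^2*sin(l)*cos(l) + 3*l^2*sin(l) + 84*l*sin(l)^2*cos(l) - 22*l*sin(l)^2 - 11*l*cos(l) + 2*l + 28*sin(l)^3 + 56*sin(l)*cos(l) - 11*sin(l)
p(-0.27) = 1.36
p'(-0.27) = -10.47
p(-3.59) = -19.62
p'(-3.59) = 168.01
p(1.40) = 33.26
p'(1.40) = 14.06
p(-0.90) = 17.45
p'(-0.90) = -38.12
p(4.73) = -381.83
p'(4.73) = -163.04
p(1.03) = 22.46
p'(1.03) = 38.23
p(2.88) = 3.44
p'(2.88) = 29.09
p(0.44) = 3.81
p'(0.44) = 18.55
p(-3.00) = 6.98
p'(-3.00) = -27.83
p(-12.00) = -1212.27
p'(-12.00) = -2718.54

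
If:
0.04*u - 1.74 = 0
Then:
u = 43.50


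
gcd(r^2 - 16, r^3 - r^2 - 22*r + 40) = r - 4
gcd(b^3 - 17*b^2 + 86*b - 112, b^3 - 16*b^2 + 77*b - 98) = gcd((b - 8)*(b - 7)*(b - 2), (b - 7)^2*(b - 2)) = b^2 - 9*b + 14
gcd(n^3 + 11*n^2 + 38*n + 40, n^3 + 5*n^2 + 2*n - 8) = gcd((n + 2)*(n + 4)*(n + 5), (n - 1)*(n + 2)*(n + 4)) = n^2 + 6*n + 8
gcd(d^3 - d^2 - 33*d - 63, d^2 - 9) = d + 3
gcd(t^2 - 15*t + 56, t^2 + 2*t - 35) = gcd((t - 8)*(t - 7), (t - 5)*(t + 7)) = 1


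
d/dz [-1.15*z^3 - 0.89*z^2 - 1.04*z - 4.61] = -3.45*z^2 - 1.78*z - 1.04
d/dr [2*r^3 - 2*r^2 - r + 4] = 6*r^2 - 4*r - 1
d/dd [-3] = 0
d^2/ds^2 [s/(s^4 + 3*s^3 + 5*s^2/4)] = 8*(-(4*s^2 + 12*s + 5)*(40*s^2 + 72*s + 15) + 4*(8*s^2 + 18*s + 5)^2)/(s^3*(4*s^2 + 12*s + 5)^3)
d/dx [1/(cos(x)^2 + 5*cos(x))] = (2*cos(x) + 5)*sin(x)/((cos(x) + 5)^2*cos(x)^2)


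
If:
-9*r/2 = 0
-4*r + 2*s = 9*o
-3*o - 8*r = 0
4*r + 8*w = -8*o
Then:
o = 0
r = 0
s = 0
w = 0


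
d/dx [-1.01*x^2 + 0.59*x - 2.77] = 0.59 - 2.02*x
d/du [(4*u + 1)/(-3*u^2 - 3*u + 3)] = (-4*u^2 - 4*u + (2*u + 1)*(4*u + 1) + 4)/(3*(u^2 + u - 1)^2)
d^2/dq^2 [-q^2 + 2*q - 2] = -2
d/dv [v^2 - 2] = 2*v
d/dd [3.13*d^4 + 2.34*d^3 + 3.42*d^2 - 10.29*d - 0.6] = 12.52*d^3 + 7.02*d^2 + 6.84*d - 10.29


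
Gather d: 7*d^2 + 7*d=7*d^2 + 7*d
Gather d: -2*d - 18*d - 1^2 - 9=-20*d - 10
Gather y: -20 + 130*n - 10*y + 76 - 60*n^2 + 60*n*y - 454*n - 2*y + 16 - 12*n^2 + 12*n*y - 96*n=-72*n^2 - 420*n + y*(72*n - 12) + 72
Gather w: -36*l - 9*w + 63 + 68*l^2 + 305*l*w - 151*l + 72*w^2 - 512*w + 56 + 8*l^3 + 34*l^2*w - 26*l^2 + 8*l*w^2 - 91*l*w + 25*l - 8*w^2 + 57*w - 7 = 8*l^3 + 42*l^2 - 162*l + w^2*(8*l + 64) + w*(34*l^2 + 214*l - 464) + 112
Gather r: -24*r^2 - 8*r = -24*r^2 - 8*r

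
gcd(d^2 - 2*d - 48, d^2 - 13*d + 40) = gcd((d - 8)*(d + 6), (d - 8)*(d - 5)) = d - 8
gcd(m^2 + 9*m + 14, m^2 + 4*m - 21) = m + 7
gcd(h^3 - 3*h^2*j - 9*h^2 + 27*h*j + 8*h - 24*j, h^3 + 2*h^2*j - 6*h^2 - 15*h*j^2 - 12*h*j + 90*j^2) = h - 3*j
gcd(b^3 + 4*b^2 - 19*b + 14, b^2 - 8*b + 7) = b - 1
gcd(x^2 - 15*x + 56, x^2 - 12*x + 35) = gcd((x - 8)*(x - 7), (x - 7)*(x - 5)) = x - 7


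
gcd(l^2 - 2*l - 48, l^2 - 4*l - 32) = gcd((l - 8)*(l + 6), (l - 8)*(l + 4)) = l - 8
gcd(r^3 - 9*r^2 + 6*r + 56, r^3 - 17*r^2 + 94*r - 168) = r^2 - 11*r + 28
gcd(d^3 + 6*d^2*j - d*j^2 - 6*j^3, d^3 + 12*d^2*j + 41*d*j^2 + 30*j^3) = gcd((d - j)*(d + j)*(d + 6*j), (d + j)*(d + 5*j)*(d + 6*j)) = d^2 + 7*d*j + 6*j^2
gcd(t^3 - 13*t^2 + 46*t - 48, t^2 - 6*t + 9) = t - 3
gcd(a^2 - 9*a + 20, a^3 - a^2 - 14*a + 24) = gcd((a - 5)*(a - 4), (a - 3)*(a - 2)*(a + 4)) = 1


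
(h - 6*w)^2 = h^2 - 12*h*w + 36*w^2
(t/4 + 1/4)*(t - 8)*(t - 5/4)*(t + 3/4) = t^4/4 - 15*t^3/8 - 87*t^2/64 + 169*t/64 + 15/8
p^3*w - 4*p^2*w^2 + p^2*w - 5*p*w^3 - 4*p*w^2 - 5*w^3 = (p - 5*w)*(p + w)*(p*w + w)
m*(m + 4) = m^2 + 4*m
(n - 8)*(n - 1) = n^2 - 9*n + 8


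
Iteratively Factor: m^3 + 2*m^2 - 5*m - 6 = (m + 3)*(m^2 - m - 2) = (m + 1)*(m + 3)*(m - 2)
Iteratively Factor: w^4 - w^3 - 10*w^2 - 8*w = (w - 4)*(w^3 + 3*w^2 + 2*w) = (w - 4)*(w + 2)*(w^2 + w) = (w - 4)*(w + 1)*(w + 2)*(w)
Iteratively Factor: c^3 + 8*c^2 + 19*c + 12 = (c + 4)*(c^2 + 4*c + 3) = (c + 3)*(c + 4)*(c + 1)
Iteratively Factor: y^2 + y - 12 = (y + 4)*(y - 3)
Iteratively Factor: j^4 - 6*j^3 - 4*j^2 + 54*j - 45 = (j + 3)*(j^3 - 9*j^2 + 23*j - 15) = (j - 5)*(j + 3)*(j^2 - 4*j + 3) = (j - 5)*(j - 3)*(j + 3)*(j - 1)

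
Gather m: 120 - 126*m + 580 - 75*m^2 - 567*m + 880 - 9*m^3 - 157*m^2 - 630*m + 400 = -9*m^3 - 232*m^2 - 1323*m + 1980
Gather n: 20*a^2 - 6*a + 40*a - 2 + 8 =20*a^2 + 34*a + 6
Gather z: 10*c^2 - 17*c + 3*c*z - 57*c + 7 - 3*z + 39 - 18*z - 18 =10*c^2 - 74*c + z*(3*c - 21) + 28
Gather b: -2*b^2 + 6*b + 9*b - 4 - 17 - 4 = -2*b^2 + 15*b - 25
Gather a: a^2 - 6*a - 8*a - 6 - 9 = a^2 - 14*a - 15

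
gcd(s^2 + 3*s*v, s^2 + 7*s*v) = s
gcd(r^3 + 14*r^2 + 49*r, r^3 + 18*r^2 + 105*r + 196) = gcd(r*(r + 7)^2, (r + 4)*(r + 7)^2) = r^2 + 14*r + 49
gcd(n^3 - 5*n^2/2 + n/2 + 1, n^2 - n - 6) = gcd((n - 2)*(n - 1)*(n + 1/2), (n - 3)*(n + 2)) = 1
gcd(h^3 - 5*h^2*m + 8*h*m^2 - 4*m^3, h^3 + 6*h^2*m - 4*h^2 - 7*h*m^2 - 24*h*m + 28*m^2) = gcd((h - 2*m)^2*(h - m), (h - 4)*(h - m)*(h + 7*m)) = h - m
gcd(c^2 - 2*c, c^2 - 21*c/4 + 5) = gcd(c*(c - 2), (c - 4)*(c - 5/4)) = 1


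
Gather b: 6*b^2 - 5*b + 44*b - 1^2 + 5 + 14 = 6*b^2 + 39*b + 18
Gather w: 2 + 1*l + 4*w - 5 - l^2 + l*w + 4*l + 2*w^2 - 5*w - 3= -l^2 + 5*l + 2*w^2 + w*(l - 1) - 6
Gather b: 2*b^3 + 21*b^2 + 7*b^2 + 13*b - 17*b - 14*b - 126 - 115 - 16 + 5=2*b^3 + 28*b^2 - 18*b - 252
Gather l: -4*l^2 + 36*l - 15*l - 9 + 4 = -4*l^2 + 21*l - 5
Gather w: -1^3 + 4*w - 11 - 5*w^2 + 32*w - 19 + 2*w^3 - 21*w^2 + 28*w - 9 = 2*w^3 - 26*w^2 + 64*w - 40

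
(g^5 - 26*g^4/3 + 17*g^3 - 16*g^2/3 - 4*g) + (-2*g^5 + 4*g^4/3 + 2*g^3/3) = -g^5 - 22*g^4/3 + 53*g^3/3 - 16*g^2/3 - 4*g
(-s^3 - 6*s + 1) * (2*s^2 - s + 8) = -2*s^5 + s^4 - 20*s^3 + 8*s^2 - 49*s + 8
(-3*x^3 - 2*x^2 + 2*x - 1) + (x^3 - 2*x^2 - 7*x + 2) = -2*x^3 - 4*x^2 - 5*x + 1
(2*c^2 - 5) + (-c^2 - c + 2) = c^2 - c - 3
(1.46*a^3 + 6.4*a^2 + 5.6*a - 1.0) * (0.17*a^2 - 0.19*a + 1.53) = 0.2482*a^5 + 0.8106*a^4 + 1.9698*a^3 + 8.558*a^2 + 8.758*a - 1.53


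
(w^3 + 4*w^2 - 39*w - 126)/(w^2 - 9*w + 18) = (w^2 + 10*w + 21)/(w - 3)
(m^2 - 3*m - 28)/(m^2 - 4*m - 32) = (m - 7)/(m - 8)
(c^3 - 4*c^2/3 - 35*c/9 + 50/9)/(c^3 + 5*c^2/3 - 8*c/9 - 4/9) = (9*c^2 - 30*c + 25)/(9*c^2 - 3*c - 2)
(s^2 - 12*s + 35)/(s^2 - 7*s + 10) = (s - 7)/(s - 2)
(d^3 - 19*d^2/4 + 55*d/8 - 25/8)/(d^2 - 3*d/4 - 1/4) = (8*d^2 - 30*d + 25)/(2*(4*d + 1))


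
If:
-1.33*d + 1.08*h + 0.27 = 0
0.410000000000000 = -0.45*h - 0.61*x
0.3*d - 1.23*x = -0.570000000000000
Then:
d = -0.83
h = -1.27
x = 0.26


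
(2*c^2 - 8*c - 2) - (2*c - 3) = 2*c^2 - 10*c + 1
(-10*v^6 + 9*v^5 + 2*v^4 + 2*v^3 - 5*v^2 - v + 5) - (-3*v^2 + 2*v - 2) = -10*v^6 + 9*v^5 + 2*v^4 + 2*v^3 - 2*v^2 - 3*v + 7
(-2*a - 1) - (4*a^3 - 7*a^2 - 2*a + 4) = -4*a^3 + 7*a^2 - 5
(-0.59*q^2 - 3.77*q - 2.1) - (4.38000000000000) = -0.59*q^2 - 3.77*q - 6.48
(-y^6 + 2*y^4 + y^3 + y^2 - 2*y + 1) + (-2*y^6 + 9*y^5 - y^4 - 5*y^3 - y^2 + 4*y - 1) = -3*y^6 + 9*y^5 + y^4 - 4*y^3 + 2*y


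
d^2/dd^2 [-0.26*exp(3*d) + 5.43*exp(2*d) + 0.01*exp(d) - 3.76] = (-2.34*exp(2*d) + 21.72*exp(d) + 0.01)*exp(d)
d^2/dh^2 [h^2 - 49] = 2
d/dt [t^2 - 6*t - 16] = 2*t - 6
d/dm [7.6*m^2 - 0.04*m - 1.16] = 15.2*m - 0.04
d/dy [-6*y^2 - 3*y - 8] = -12*y - 3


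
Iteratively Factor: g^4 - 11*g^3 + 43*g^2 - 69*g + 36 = (g - 1)*(g^3 - 10*g^2 + 33*g - 36) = (g - 3)*(g - 1)*(g^2 - 7*g + 12) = (g - 3)^2*(g - 1)*(g - 4)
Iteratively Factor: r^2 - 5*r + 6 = (r - 2)*(r - 3)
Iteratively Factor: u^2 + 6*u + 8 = (u + 4)*(u + 2)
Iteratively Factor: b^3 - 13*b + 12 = (b - 1)*(b^2 + b - 12) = (b - 1)*(b + 4)*(b - 3)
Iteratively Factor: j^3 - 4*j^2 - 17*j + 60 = (j - 3)*(j^2 - j - 20) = (j - 5)*(j - 3)*(j + 4)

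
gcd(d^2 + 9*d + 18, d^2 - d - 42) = d + 6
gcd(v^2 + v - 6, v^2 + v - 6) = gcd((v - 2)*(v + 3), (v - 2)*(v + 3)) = v^2 + v - 6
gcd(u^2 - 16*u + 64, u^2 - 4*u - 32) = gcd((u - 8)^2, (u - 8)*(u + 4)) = u - 8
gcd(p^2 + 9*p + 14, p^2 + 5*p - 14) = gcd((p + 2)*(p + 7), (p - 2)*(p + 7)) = p + 7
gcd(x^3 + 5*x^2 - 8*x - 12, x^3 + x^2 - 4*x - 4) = x^2 - x - 2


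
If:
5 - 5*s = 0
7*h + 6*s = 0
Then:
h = -6/7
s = 1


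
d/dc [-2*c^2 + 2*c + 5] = 2 - 4*c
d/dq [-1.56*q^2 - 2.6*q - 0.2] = -3.12*q - 2.6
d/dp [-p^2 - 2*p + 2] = -2*p - 2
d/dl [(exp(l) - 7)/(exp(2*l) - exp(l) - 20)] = (-(exp(l) - 7)*(2*exp(l) - 1) + exp(2*l) - exp(l) - 20)*exp(l)/(-exp(2*l) + exp(l) + 20)^2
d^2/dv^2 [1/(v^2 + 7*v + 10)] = 2*(-v^2 - 7*v + (2*v + 7)^2 - 10)/(v^2 + 7*v + 10)^3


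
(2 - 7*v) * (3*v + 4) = -21*v^2 - 22*v + 8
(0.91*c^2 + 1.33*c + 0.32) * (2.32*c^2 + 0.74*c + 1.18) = 2.1112*c^4 + 3.759*c^3 + 2.8004*c^2 + 1.8062*c + 0.3776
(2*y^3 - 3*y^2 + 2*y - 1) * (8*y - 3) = 16*y^4 - 30*y^3 + 25*y^2 - 14*y + 3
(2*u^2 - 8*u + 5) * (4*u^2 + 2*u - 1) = 8*u^4 - 28*u^3 + 2*u^2 + 18*u - 5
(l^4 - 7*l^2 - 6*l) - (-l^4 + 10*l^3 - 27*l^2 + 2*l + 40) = 2*l^4 - 10*l^3 + 20*l^2 - 8*l - 40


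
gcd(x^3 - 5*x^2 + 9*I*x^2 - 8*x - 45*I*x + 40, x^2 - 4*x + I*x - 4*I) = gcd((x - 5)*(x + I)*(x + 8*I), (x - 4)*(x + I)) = x + I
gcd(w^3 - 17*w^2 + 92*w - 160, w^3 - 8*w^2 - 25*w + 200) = w^2 - 13*w + 40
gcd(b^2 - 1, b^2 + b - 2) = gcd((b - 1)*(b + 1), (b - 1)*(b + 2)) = b - 1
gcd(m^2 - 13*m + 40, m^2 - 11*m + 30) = m - 5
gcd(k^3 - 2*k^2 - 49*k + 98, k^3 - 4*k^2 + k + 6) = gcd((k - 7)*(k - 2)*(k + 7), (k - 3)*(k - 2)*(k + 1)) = k - 2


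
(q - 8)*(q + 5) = q^2 - 3*q - 40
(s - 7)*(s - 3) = s^2 - 10*s + 21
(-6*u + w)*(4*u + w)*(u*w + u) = -24*u^3*w - 24*u^3 - 2*u^2*w^2 - 2*u^2*w + u*w^3 + u*w^2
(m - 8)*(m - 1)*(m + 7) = m^3 - 2*m^2 - 55*m + 56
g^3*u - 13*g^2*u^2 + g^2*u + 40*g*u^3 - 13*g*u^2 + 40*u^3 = (g - 8*u)*(g - 5*u)*(g*u + u)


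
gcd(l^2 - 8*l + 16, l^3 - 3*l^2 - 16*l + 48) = l - 4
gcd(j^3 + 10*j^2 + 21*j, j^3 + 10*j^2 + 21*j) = j^3 + 10*j^2 + 21*j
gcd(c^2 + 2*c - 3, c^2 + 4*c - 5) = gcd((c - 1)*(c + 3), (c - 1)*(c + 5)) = c - 1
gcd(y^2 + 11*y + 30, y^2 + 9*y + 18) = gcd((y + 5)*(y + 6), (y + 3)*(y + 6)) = y + 6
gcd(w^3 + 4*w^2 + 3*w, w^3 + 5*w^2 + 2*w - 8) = 1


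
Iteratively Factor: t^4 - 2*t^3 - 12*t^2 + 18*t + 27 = (t - 3)*(t^3 + t^2 - 9*t - 9) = (t - 3)*(t + 3)*(t^2 - 2*t - 3) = (t - 3)^2*(t + 3)*(t + 1)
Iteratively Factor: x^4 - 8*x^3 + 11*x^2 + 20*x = (x - 4)*(x^3 - 4*x^2 - 5*x) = x*(x - 4)*(x^2 - 4*x - 5) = x*(x - 5)*(x - 4)*(x + 1)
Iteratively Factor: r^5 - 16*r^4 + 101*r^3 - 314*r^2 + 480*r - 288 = (r - 4)*(r^4 - 12*r^3 + 53*r^2 - 102*r + 72) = (r - 4)*(r - 2)*(r^3 - 10*r^2 + 33*r - 36) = (r - 4)*(r - 3)*(r - 2)*(r^2 - 7*r + 12) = (r - 4)*(r - 3)^2*(r - 2)*(r - 4)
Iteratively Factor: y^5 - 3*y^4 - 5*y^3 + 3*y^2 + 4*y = (y)*(y^4 - 3*y^3 - 5*y^2 + 3*y + 4) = y*(y + 1)*(y^3 - 4*y^2 - y + 4) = y*(y - 1)*(y + 1)*(y^2 - 3*y - 4) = y*(y - 4)*(y - 1)*(y + 1)*(y + 1)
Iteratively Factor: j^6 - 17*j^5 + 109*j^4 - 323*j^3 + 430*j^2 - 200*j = (j - 5)*(j^5 - 12*j^4 + 49*j^3 - 78*j^2 + 40*j) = (j - 5)*(j - 4)*(j^4 - 8*j^3 + 17*j^2 - 10*j) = (j - 5)*(j - 4)*(j - 2)*(j^3 - 6*j^2 + 5*j) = (j - 5)*(j - 4)*(j - 2)*(j - 1)*(j^2 - 5*j) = j*(j - 5)*(j - 4)*(j - 2)*(j - 1)*(j - 5)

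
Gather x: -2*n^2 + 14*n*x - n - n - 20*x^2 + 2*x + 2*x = -2*n^2 - 2*n - 20*x^2 + x*(14*n + 4)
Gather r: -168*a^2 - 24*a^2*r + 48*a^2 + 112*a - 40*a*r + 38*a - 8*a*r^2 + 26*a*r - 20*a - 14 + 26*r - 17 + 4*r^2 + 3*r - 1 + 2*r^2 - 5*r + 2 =-120*a^2 + 130*a + r^2*(6 - 8*a) + r*(-24*a^2 - 14*a + 24) - 30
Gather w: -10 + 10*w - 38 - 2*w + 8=8*w - 40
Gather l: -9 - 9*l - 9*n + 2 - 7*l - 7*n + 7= -16*l - 16*n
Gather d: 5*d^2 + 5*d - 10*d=5*d^2 - 5*d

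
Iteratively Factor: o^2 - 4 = (o + 2)*(o - 2)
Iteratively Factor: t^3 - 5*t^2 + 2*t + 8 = (t + 1)*(t^2 - 6*t + 8) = (t - 4)*(t + 1)*(t - 2)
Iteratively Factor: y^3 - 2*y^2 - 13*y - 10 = (y + 2)*(y^2 - 4*y - 5) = (y - 5)*(y + 2)*(y + 1)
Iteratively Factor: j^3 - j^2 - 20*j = (j)*(j^2 - j - 20) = j*(j - 5)*(j + 4)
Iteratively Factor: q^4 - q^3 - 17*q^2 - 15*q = (q)*(q^3 - q^2 - 17*q - 15) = q*(q + 3)*(q^2 - 4*q - 5) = q*(q - 5)*(q + 3)*(q + 1)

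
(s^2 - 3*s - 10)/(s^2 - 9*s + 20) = (s + 2)/(s - 4)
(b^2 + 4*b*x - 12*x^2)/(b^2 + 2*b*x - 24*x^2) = (-b + 2*x)/(-b + 4*x)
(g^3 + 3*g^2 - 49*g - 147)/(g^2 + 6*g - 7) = (g^2 - 4*g - 21)/(g - 1)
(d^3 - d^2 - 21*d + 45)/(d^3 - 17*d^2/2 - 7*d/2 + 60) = 2*(d^2 + 2*d - 15)/(2*d^2 - 11*d - 40)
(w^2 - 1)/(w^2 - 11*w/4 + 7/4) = 4*(w + 1)/(4*w - 7)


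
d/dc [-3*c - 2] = -3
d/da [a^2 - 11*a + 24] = 2*a - 11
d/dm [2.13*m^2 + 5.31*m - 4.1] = 4.26*m + 5.31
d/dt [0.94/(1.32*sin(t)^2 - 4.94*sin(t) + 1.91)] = (4.6436 - 2.4816*sin(t))*cos(t)/(1.32*sin(t)^2 - 4.94*sin(t) + 1.91)^2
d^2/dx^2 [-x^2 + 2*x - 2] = -2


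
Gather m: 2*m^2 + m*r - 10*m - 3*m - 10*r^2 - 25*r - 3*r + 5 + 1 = 2*m^2 + m*(r - 13) - 10*r^2 - 28*r + 6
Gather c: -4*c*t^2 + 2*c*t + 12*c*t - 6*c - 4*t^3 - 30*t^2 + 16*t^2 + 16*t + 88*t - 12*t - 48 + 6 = c*(-4*t^2 + 14*t - 6) - 4*t^3 - 14*t^2 + 92*t - 42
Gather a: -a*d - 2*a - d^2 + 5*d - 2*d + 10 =a*(-d - 2) - d^2 + 3*d + 10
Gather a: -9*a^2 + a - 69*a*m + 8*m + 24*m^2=-9*a^2 + a*(1 - 69*m) + 24*m^2 + 8*m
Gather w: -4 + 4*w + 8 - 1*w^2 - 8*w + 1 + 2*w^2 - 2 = w^2 - 4*w + 3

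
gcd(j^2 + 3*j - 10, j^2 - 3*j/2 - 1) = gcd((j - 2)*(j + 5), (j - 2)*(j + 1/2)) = j - 2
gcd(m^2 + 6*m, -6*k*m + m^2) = m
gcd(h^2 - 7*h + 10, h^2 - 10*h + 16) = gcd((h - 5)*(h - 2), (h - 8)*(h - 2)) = h - 2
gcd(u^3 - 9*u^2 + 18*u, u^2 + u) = u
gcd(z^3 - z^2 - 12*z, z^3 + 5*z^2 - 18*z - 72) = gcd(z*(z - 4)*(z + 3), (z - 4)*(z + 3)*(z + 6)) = z^2 - z - 12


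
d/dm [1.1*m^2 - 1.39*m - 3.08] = 2.2*m - 1.39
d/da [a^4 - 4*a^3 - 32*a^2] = 4*a*(a^2 - 3*a - 16)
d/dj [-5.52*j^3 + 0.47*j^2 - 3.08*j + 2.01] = -16.56*j^2 + 0.94*j - 3.08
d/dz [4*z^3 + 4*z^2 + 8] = 4*z*(3*z + 2)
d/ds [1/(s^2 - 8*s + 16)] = 2*(4 - s)/(s^2 - 8*s + 16)^2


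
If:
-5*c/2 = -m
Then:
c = 2*m/5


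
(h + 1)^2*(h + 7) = h^3 + 9*h^2 + 15*h + 7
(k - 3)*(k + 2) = k^2 - k - 6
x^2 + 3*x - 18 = (x - 3)*(x + 6)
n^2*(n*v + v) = n^3*v + n^2*v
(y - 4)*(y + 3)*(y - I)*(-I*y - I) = -I*y^4 - y^3 + 13*I*y^2 + 13*y + 12*I*y + 12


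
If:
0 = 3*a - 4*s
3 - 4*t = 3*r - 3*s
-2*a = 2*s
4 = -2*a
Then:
No Solution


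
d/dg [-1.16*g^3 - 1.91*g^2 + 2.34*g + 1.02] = -3.48*g^2 - 3.82*g + 2.34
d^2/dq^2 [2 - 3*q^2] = -6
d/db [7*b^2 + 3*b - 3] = 14*b + 3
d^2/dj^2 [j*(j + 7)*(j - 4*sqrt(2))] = 6*j - 8*sqrt(2) + 14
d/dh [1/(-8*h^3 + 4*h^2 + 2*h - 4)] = (12*h^2 - 4*h - 1)/(2*(4*h^3 - 2*h^2 - h + 2)^2)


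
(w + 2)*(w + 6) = w^2 + 8*w + 12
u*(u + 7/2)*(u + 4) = u^3 + 15*u^2/2 + 14*u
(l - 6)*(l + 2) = l^2 - 4*l - 12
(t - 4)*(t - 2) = t^2 - 6*t + 8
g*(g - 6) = g^2 - 6*g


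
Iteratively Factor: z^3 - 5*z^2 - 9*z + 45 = (z - 5)*(z^2 - 9) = (z - 5)*(z + 3)*(z - 3)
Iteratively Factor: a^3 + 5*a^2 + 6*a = (a + 3)*(a^2 + 2*a) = a*(a + 3)*(a + 2)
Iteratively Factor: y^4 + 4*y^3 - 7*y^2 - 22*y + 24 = (y + 3)*(y^3 + y^2 - 10*y + 8) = (y - 2)*(y + 3)*(y^2 + 3*y - 4) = (y - 2)*(y - 1)*(y + 3)*(y + 4)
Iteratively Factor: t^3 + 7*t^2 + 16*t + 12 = (t + 2)*(t^2 + 5*t + 6) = (t + 2)*(t + 3)*(t + 2)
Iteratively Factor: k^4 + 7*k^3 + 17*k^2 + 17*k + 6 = (k + 1)*(k^3 + 6*k^2 + 11*k + 6) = (k + 1)^2*(k^2 + 5*k + 6) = (k + 1)^2*(k + 2)*(k + 3)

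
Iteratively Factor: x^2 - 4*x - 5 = (x + 1)*(x - 5)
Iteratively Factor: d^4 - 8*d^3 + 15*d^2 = (d - 5)*(d^3 - 3*d^2) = d*(d - 5)*(d^2 - 3*d) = d^2*(d - 5)*(d - 3)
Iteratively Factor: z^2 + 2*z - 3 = (z + 3)*(z - 1)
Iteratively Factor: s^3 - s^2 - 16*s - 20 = (s - 5)*(s^2 + 4*s + 4) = (s - 5)*(s + 2)*(s + 2)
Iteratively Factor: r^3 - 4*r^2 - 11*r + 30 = (r - 5)*(r^2 + r - 6) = (r - 5)*(r - 2)*(r + 3)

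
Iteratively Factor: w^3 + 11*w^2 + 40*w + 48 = (w + 4)*(w^2 + 7*w + 12) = (w + 3)*(w + 4)*(w + 4)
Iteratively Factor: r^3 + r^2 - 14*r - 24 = (r - 4)*(r^2 + 5*r + 6) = (r - 4)*(r + 3)*(r + 2)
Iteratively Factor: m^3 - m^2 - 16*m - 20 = (m + 2)*(m^2 - 3*m - 10) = (m - 5)*(m + 2)*(m + 2)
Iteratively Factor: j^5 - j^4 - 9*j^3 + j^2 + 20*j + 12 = (j + 1)*(j^4 - 2*j^3 - 7*j^2 + 8*j + 12) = (j - 3)*(j + 1)*(j^3 + j^2 - 4*j - 4) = (j - 3)*(j + 1)^2*(j^2 - 4) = (j - 3)*(j + 1)^2*(j + 2)*(j - 2)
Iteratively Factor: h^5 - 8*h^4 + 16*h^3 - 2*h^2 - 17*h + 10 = (h - 1)*(h^4 - 7*h^3 + 9*h^2 + 7*h - 10) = (h - 1)^2*(h^3 - 6*h^2 + 3*h + 10) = (h - 1)^2*(h + 1)*(h^2 - 7*h + 10) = (h - 5)*(h - 1)^2*(h + 1)*(h - 2)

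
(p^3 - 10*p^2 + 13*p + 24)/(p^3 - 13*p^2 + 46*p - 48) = (p + 1)/(p - 2)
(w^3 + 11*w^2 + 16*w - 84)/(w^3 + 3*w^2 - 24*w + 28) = (w + 6)/(w - 2)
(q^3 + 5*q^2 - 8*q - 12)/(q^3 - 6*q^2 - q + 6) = (q^2 + 4*q - 12)/(q^2 - 7*q + 6)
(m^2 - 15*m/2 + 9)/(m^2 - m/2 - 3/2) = (m - 6)/(m + 1)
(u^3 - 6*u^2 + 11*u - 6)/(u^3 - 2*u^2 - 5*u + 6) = (u - 2)/(u + 2)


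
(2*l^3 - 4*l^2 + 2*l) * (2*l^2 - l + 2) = 4*l^5 - 10*l^4 + 12*l^3 - 10*l^2 + 4*l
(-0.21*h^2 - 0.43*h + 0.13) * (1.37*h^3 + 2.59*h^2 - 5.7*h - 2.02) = -0.2877*h^5 - 1.133*h^4 + 0.2614*h^3 + 3.2119*h^2 + 0.1276*h - 0.2626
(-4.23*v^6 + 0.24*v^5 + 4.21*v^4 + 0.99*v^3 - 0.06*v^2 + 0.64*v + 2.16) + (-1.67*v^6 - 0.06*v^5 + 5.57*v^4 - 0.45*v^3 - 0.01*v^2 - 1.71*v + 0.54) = -5.9*v^6 + 0.18*v^5 + 9.78*v^4 + 0.54*v^3 - 0.07*v^2 - 1.07*v + 2.7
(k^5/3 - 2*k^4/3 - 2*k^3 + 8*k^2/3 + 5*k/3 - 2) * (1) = k^5/3 - 2*k^4/3 - 2*k^3 + 8*k^2/3 + 5*k/3 - 2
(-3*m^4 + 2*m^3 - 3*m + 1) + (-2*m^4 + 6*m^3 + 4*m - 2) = -5*m^4 + 8*m^3 + m - 1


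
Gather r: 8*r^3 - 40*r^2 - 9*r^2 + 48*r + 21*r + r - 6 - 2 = 8*r^3 - 49*r^2 + 70*r - 8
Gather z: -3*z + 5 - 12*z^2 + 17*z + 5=-12*z^2 + 14*z + 10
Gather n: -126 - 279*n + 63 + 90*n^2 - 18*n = 90*n^2 - 297*n - 63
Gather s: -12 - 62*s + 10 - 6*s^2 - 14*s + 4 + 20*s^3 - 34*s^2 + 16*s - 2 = 20*s^3 - 40*s^2 - 60*s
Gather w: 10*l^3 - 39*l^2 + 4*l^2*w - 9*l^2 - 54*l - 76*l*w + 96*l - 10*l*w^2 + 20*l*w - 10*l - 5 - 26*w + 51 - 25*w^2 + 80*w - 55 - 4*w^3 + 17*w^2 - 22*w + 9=10*l^3 - 48*l^2 + 32*l - 4*w^3 + w^2*(-10*l - 8) + w*(4*l^2 - 56*l + 32)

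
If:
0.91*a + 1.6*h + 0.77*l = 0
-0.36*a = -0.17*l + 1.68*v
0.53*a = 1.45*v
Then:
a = 2.73584905660377*v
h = -9.10004855715871*v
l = 15.6759156492786*v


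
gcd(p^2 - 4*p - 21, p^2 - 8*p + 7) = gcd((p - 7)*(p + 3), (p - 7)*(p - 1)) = p - 7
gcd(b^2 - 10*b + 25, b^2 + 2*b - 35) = b - 5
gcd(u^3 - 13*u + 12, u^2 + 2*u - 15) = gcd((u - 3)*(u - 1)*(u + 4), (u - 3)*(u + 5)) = u - 3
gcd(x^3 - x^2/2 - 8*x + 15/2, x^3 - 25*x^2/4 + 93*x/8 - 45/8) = x - 5/2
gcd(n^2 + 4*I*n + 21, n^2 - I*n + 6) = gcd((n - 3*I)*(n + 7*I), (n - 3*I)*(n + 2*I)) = n - 3*I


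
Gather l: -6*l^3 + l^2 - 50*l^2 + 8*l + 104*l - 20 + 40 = -6*l^3 - 49*l^2 + 112*l + 20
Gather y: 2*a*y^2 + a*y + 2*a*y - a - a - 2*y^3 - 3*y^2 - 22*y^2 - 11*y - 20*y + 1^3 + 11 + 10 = -2*a - 2*y^3 + y^2*(2*a - 25) + y*(3*a - 31) + 22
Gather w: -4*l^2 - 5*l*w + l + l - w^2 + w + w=-4*l^2 + 2*l - w^2 + w*(2 - 5*l)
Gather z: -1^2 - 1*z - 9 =-z - 10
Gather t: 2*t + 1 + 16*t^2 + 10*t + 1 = 16*t^2 + 12*t + 2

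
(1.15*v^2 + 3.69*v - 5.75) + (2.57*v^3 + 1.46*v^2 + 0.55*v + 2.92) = 2.57*v^3 + 2.61*v^2 + 4.24*v - 2.83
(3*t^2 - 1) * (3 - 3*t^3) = -9*t^5 + 3*t^3 + 9*t^2 - 3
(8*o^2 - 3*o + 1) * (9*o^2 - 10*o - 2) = 72*o^4 - 107*o^3 + 23*o^2 - 4*o - 2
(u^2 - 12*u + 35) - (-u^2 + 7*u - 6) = 2*u^2 - 19*u + 41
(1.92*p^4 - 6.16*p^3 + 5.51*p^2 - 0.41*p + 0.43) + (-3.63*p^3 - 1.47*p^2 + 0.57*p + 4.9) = 1.92*p^4 - 9.79*p^3 + 4.04*p^2 + 0.16*p + 5.33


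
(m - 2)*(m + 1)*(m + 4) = m^3 + 3*m^2 - 6*m - 8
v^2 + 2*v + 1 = (v + 1)^2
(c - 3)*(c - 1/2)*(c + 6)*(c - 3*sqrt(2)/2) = c^4 - 3*sqrt(2)*c^3/2 + 5*c^3/2 - 39*c^2/2 - 15*sqrt(2)*c^2/4 + 9*c + 117*sqrt(2)*c/4 - 27*sqrt(2)/2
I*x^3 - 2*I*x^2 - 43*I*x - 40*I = (x - 8)*(x + 5)*(I*x + I)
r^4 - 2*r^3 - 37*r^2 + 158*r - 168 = (r - 4)*(r - 3)*(r - 2)*(r + 7)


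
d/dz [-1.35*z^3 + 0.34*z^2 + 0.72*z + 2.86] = -4.05*z^2 + 0.68*z + 0.72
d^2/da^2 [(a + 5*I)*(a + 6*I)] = 2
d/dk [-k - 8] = -1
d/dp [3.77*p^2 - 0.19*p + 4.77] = 7.54*p - 0.19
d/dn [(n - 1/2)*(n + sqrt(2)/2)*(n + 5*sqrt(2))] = 3*n^2 - n + 11*sqrt(2)*n - 11*sqrt(2)/4 + 5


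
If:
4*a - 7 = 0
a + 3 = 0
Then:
No Solution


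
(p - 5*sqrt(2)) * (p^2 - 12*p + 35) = p^3 - 12*p^2 - 5*sqrt(2)*p^2 + 35*p + 60*sqrt(2)*p - 175*sqrt(2)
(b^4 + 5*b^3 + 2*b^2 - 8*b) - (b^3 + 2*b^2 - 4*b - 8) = b^4 + 4*b^3 - 4*b + 8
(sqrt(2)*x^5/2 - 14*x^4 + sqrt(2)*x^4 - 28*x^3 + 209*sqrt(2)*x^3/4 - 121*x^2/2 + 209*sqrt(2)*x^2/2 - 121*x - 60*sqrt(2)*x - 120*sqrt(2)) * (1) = sqrt(2)*x^5/2 - 14*x^4 + sqrt(2)*x^4 - 28*x^3 + 209*sqrt(2)*x^3/4 - 121*x^2/2 + 209*sqrt(2)*x^2/2 - 121*x - 60*sqrt(2)*x - 120*sqrt(2)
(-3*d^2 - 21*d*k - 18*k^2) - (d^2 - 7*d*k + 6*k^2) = -4*d^2 - 14*d*k - 24*k^2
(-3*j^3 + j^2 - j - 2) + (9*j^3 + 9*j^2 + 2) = 6*j^3 + 10*j^2 - j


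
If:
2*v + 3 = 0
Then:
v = -3/2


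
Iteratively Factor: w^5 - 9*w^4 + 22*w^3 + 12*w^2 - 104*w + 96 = (w - 4)*(w^4 - 5*w^3 + 2*w^2 + 20*w - 24) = (w - 4)*(w - 3)*(w^3 - 2*w^2 - 4*w + 8) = (w - 4)*(w - 3)*(w + 2)*(w^2 - 4*w + 4) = (w - 4)*(w - 3)*(w - 2)*(w + 2)*(w - 2)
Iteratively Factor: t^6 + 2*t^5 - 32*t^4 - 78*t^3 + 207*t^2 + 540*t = (t + 3)*(t^5 - t^4 - 29*t^3 + 9*t^2 + 180*t) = (t - 3)*(t + 3)*(t^4 + 2*t^3 - 23*t^2 - 60*t) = (t - 3)*(t + 3)*(t + 4)*(t^3 - 2*t^2 - 15*t) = (t - 3)*(t + 3)^2*(t + 4)*(t^2 - 5*t) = (t - 5)*(t - 3)*(t + 3)^2*(t + 4)*(t)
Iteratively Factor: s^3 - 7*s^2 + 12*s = (s - 4)*(s^2 - 3*s) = (s - 4)*(s - 3)*(s)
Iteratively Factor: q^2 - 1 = (q + 1)*(q - 1)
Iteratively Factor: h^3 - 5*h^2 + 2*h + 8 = (h + 1)*(h^2 - 6*h + 8) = (h - 4)*(h + 1)*(h - 2)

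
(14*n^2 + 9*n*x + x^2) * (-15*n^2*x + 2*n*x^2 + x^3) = -210*n^4*x - 107*n^3*x^2 + 17*n^2*x^3 + 11*n*x^4 + x^5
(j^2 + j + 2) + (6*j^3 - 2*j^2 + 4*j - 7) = 6*j^3 - j^2 + 5*j - 5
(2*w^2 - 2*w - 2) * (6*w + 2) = 12*w^3 - 8*w^2 - 16*w - 4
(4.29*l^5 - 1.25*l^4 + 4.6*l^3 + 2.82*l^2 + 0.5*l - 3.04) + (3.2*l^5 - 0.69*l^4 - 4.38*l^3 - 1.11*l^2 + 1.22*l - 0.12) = 7.49*l^5 - 1.94*l^4 + 0.22*l^3 + 1.71*l^2 + 1.72*l - 3.16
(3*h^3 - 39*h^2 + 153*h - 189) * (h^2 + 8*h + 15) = 3*h^5 - 15*h^4 - 114*h^3 + 450*h^2 + 783*h - 2835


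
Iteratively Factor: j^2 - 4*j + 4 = (j - 2)*(j - 2)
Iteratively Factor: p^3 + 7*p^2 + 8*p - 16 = (p + 4)*(p^2 + 3*p - 4) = (p + 4)^2*(p - 1)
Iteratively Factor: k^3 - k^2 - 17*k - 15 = (k - 5)*(k^2 + 4*k + 3) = (k - 5)*(k + 1)*(k + 3)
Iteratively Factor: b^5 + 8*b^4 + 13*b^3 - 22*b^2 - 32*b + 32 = (b + 2)*(b^4 + 6*b^3 + b^2 - 24*b + 16) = (b + 2)*(b + 4)*(b^3 + 2*b^2 - 7*b + 4) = (b - 1)*(b + 2)*(b + 4)*(b^2 + 3*b - 4) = (b - 1)*(b + 2)*(b + 4)^2*(b - 1)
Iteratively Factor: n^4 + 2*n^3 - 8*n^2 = (n + 4)*(n^3 - 2*n^2) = n*(n + 4)*(n^2 - 2*n) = n^2*(n + 4)*(n - 2)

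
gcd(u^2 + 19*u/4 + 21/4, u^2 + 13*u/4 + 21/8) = u + 7/4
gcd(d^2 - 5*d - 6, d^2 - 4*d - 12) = d - 6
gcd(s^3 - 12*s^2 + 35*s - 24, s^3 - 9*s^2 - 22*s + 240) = s - 8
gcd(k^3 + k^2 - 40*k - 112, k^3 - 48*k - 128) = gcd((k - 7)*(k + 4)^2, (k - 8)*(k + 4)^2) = k^2 + 8*k + 16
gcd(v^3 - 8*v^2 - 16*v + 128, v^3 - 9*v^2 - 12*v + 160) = v^2 - 4*v - 32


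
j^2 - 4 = (j - 2)*(j + 2)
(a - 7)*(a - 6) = a^2 - 13*a + 42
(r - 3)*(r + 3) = r^2 - 9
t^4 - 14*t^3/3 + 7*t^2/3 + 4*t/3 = t*(t - 4)*(t - 1)*(t + 1/3)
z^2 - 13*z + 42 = (z - 7)*(z - 6)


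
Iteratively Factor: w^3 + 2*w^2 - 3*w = (w)*(w^2 + 2*w - 3) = w*(w + 3)*(w - 1)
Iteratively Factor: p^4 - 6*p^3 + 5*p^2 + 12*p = (p - 3)*(p^3 - 3*p^2 - 4*p) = (p - 3)*(p + 1)*(p^2 - 4*p) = p*(p - 3)*(p + 1)*(p - 4)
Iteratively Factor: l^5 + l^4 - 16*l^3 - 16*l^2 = (l + 1)*(l^4 - 16*l^2) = (l - 4)*(l + 1)*(l^3 + 4*l^2) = l*(l - 4)*(l + 1)*(l^2 + 4*l) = l*(l - 4)*(l + 1)*(l + 4)*(l)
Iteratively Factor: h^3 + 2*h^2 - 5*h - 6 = (h + 1)*(h^2 + h - 6) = (h - 2)*(h + 1)*(h + 3)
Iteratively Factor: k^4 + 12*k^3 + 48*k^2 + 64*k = (k + 4)*(k^3 + 8*k^2 + 16*k) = (k + 4)^2*(k^2 + 4*k) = (k + 4)^3*(k)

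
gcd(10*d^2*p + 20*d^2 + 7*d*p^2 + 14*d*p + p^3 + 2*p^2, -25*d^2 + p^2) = 5*d + p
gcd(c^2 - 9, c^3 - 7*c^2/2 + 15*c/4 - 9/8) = 1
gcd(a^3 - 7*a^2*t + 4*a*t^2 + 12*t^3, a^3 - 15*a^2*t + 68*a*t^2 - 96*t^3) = 1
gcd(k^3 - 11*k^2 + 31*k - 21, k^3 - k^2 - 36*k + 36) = k - 1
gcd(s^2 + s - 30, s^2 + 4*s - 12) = s + 6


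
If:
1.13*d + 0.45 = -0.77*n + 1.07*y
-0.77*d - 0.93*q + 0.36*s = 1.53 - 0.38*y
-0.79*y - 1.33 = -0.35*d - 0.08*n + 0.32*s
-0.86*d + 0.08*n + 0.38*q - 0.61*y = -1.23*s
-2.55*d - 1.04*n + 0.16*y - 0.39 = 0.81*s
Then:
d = 1.71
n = -6.12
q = -3.35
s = 1.55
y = -2.17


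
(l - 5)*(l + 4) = l^2 - l - 20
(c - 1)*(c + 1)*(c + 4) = c^3 + 4*c^2 - c - 4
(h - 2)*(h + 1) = h^2 - h - 2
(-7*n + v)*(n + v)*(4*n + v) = -28*n^3 - 31*n^2*v - 2*n*v^2 + v^3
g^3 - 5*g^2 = g^2*(g - 5)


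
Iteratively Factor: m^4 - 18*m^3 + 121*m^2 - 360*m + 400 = (m - 4)*(m^3 - 14*m^2 + 65*m - 100) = (m - 5)*(m - 4)*(m^2 - 9*m + 20) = (m - 5)*(m - 4)^2*(m - 5)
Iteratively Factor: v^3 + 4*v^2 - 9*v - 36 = (v + 3)*(v^2 + v - 12) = (v - 3)*(v + 3)*(v + 4)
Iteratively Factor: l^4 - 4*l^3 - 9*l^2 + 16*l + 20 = (l + 1)*(l^3 - 5*l^2 - 4*l + 20) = (l + 1)*(l + 2)*(l^2 - 7*l + 10) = (l - 2)*(l + 1)*(l + 2)*(l - 5)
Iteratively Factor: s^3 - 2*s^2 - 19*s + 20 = (s - 5)*(s^2 + 3*s - 4) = (s - 5)*(s - 1)*(s + 4)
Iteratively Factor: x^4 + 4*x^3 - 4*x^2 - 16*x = (x + 2)*(x^3 + 2*x^2 - 8*x) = (x - 2)*(x + 2)*(x^2 + 4*x) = (x - 2)*(x + 2)*(x + 4)*(x)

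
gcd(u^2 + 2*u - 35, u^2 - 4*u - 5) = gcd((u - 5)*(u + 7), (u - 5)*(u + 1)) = u - 5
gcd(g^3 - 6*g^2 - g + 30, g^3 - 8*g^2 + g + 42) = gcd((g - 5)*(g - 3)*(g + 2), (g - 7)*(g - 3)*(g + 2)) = g^2 - g - 6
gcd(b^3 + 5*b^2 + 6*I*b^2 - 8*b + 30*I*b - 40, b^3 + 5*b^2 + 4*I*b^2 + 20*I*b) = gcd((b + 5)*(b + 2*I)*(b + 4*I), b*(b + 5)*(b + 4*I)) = b^2 + b*(5 + 4*I) + 20*I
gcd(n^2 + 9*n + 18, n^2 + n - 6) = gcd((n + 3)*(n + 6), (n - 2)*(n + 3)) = n + 3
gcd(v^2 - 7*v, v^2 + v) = v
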